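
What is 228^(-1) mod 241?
37

gcd(228, 241) = 1, so the inverse exists.
Extended Euclidean algorithm on (241, 228):
241 = 1 × 228 + 13  ⟹  13 = (1)·241 + (-1)·228
228 = 17 × 13 + 7  ⟹  7 = (-17)·241 + (18)·228
13 = 1 × 7 + 6  ⟹  6 = (18)·241 + (-19)·228
7 = 1 × 6 + 1  ⟹  1 = (-35)·241 + (37)·228
So (37)·228 ≡ 1 (mod 241), i.e. 228^(-1) ≡ 37 (mod 241).
Check: 228 × 37 = 8436 ≡ 1 (mod 241)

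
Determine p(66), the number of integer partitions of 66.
2323520

p(n) counts ways to write n as a sum of positive integers (order ignored).
Euler's pentagonal recurrence: p(k) = p(k-1) + p(k-2) - p(k-5) - p(k-7) + p(k-12) + p(k-15) - ... (offsets j(3j∓1)/2, signs ++--, p(0)=1, p(<0)=0).
DP table for k = 0..65: p(0)=1, p(1)=1, p(2)=2, p(3)=3, p(4)=5, p(5)=7, p(6)=11, p(7)=15, p(8)=22, p(9)=30, p(10)=42, p(11)=56, p(12)=77, p(13)=101, p(14)=135, p(15)=176, p(16)=231, p(17)=297, p(18)=385, p(19)=490, p(20)=627, p(21)=792, p(22)=1002, p(23)=1255, p(24)=1575, p(25)=1958, p(26)=2436, p(27)=3010, p(28)=3718, p(29)=4565, p(30)=5604, p(31)=6842, p(32)=8349, p(33)=10143, p(34)=12310, p(35)=14883, p(36)=17977, p(37)=21637, p(38)=26015, p(39)=31185, p(40)=37338, p(41)=44583, p(42)=53174, p(43)=63261, p(44)=75175, p(45)=89134, p(46)=105558, p(47)=124754, p(48)=147273, p(49)=173525, p(50)=204226, p(51)=239943, p(52)=281589, p(53)=329931, p(54)=386155, p(55)=451276, p(56)=526823, p(57)=614154, p(58)=715220, p(59)=831820, p(60)=966467, p(61)=1121505, p(62)=1300156, p(63)=1505499, p(64)=1741630, p(65)=2012558.
Final step: p(66) = p(65) + p(64) - p(61) - p(59) + p(54) + p(51) - p(44) - p(40) + p(31) + p(26) - p(15) - p(9)
= 2012558 + 1741630 - 1121505 - 831820 + 386155 + 239943 - 75175 - 37338 + 6842 + 2436 - 176 - 30
= 2323520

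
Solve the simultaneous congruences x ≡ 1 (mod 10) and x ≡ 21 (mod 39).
21

Using Chinese Remainder Theorem:
M = 10 × 39 = 390
M1 = 39, M2 = 10
y1 = 39^(-1) mod 10 = 9
y2 = 10^(-1) mod 39 = 4
x = (1×39×9 + 21×10×4) mod 390 = 21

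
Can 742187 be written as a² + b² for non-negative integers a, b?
Not possible

Factorization: 742187 = 23^3 × 61
By Fermat: n is sum of two squares iff every prime p ≡ 3 (mod 4) appears to even power.
Prime(s) ≡ 3 (mod 4) with odd exponent: [(23, 3)]
Therefore 742187 cannot be expressed as a² + b².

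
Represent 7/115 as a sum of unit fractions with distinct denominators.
1/17 + 1/489 + 1/955995

Greedy algorithm:
7/115: ceiling(115/7) = 17, use 1/17
4/1955: ceiling(1955/4) = 489, use 1/489
1/955995: ceiling(955995/1) = 955995, use 1/955995
Result: 7/115 = 1/17 + 1/489 + 1/955995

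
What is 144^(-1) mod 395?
299

gcd(144, 395) = 1, so the inverse exists.
Extended Euclidean algorithm on (395, 144):
395 = 2 × 144 + 107  ⟹  107 = (1)·395 + (-2)·144
144 = 1 × 107 + 37  ⟹  37 = (-1)·395 + (3)·144
107 = 2 × 37 + 33  ⟹  33 = (3)·395 + (-8)·144
37 = 1 × 33 + 4  ⟹  4 = (-4)·395 + (11)·144
33 = 8 × 4 + 1  ⟹  1 = (35)·395 + (-96)·144
So (-96)·144 ≡ 1 (mod 395), i.e. 144^(-1) ≡ -96 ≡ 299 (mod 395).
Check: 144 × 299 = 43056 ≡ 1 (mod 395)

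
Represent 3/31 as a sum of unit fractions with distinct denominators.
1/11 + 1/171 + 1/58311

Greedy algorithm:
3/31: ceiling(31/3) = 11, use 1/11
2/341: ceiling(341/2) = 171, use 1/171
1/58311: ceiling(58311/1) = 58311, use 1/58311
Result: 3/31 = 1/11 + 1/171 + 1/58311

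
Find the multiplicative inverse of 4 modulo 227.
57

gcd(4, 227) = 1, so the inverse exists.
Extended Euclidean algorithm on (227, 4):
227 = 56 × 4 + 3  ⟹  3 = (1)·227 + (-56)·4
4 = 1 × 3 + 1  ⟹  1 = (-1)·227 + (57)·4
So (57)·4 ≡ 1 (mod 227), i.e. 4^(-1) ≡ 57 (mod 227).
Check: 4 × 57 = 228 ≡ 1 (mod 227)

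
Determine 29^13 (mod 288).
173

Repeated squaring. Binary of 13 = 1101.
29^1 ≡ 29 (mod 288); 29^2 ≡ 265 (mod 288); 29^4 ≡ 241 (mod 288); 29^8 ≡ 193 (mod 288)
29^13 = 29^1 × 29^4 × 29^8 ≡ 173 (mod 288)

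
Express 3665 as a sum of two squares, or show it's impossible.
23² + 56² (a=23, b=56)

Factorization: 3665 = 5 × 733
By Fermat: n is sum of two squares iff every prime p ≡ 3 (mod 4) appears to even power.
All primes ≡ 3 (mod 4) appear to even power.
Search a = 0, 1, 2, … for 3665 - a² a perfect square: first hit at a = 23: 3665 - 529 = 3136 = 56².
3665 = 23² + 56² = 529 + 3136 ✓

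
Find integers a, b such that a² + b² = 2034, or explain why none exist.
3² + 45² (a=3, b=45)

Factorization: 2034 = 2 × 3^2 × 113
By Fermat: n is sum of two squares iff every prime p ≡ 3 (mod 4) appears to even power.
All primes ≡ 3 (mod 4) appear to even power.
Search a = 0, 1, 2, … for 2034 - a² a perfect square: first hit at a = 3: 2034 - 9 = 2025 = 45².
2034 = 3² + 45² = 9 + 2025 ✓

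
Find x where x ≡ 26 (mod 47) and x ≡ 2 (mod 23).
1060

Using Chinese Remainder Theorem:
M = 47 × 23 = 1081
M1 = 23, M2 = 47
y1 = 23^(-1) mod 47 = 45
y2 = 47^(-1) mod 23 = 1
x = (26×23×45 + 2×47×1) mod 1081 = 1060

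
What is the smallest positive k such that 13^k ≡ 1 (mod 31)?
30

31 is prime, so ord(13) divides φ(31) = 30.
Divisors of 30: 1, 2, 3, 5, 6, 10, 15, 30.
Repeated squaring: 13^1 ≡ 13, 13^2 ≡ 14, 13^4 ≡ 10, 13^8 ≡ 7, 13^16 ≡ 18 (mod 31).
Test 13^d mod 31 for each divisor d in increasing order:
13^1 ≡ 13
13^2 ≡ 14
13^3 = 13^2·13^1 ≡ 27
13^5 = 13^4·13^1 ≡ 6
13^6 = 13^4·13^2 ≡ 16
13^10 = 13^8·13^2 ≡ 5
13^15 = 13^8·13^4·13^2·13^1 ≡ 30
13^30 = 13^16·13^8·13^4·13^2 ≡ 1  ← first divisor giving 1
The order is 30.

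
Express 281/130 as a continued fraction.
[2; 6, 5, 4]

Euclidean algorithm steps:
281 = 2 × 130 + 21
130 = 6 × 21 + 4
21 = 5 × 4 + 1
4 = 4 × 1 + 0
Continued fraction: [2; 6, 5, 4]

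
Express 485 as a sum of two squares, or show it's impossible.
1² + 22² (a=1, b=22)

Factorization: 485 = 5 × 97
By Fermat: n is sum of two squares iff every prime p ≡ 3 (mod 4) appears to even power.
All primes ≡ 3 (mod 4) appear to even power.
Search a = 0, 1, 2, … for 485 - a² a perfect square: first hit at a = 1: 485 - 1 = 484 = 22².
485 = 1² + 22² = 1 + 484 ✓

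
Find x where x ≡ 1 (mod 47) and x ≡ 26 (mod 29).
142

Using Chinese Remainder Theorem:
M = 47 × 29 = 1363
M1 = 29, M2 = 47
y1 = 29^(-1) mod 47 = 13
y2 = 47^(-1) mod 29 = 21
x = (1×29×13 + 26×47×21) mod 1363 = 142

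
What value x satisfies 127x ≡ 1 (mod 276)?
163

gcd(127, 276) = 1, so the inverse exists.
Extended Euclidean algorithm on (276, 127):
276 = 2 × 127 + 22  ⟹  22 = (1)·276 + (-2)·127
127 = 5 × 22 + 17  ⟹  17 = (-5)·276 + (11)·127
22 = 1 × 17 + 5  ⟹  5 = (6)·276 + (-13)·127
17 = 3 × 5 + 2  ⟹  2 = (-23)·276 + (50)·127
5 = 2 × 2 + 1  ⟹  1 = (52)·276 + (-113)·127
So (-113)·127 ≡ 1 (mod 276), i.e. 127^(-1) ≡ -113 ≡ 163 (mod 276).
Check: 127 × 163 = 20701 ≡ 1 (mod 276)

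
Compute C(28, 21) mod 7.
4

Using Lucas' theorem:
Write n=28 and k=21 in base 7:
n in base 7: [4, 0]
k in base 7: [3, 0]
C(28,21) mod 7 = ∏ C(n_i, k_i) mod 7
Digit binomials (mod 7): C(4,3) = 4; C(0,0) = 1
Product: 4 × 1 = 4 ≡ 4 (mod 7)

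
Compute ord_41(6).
40

41 is prime, so ord(6) divides φ(41) = 40.
Divisors of 40: 1, 2, 4, 5, 8, 10, 20, 40.
Repeated squaring: 6^1 ≡ 6, 6^2 ≡ 36, 6^4 ≡ 25, 6^8 ≡ 10, 6^16 ≡ 18, 6^32 ≡ 37 (mod 41).
Test 6^d mod 41 for each divisor d in increasing order:
6^1 ≡ 6
6^2 ≡ 36
6^4 ≡ 25
6^5 = 6^4·6^1 ≡ 27
6^8 ≡ 10
6^10 = 6^8·6^2 ≡ 32
6^20 = 6^16·6^4 ≡ 40
6^40 = 6^32·6^8 ≡ 1  ← first divisor giving 1
The order is 40.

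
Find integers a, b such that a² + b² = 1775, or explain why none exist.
Not possible

Factorization: 1775 = 5^2 × 71
By Fermat: n is sum of two squares iff every prime p ≡ 3 (mod 4) appears to even power.
Prime(s) ≡ 3 (mod 4) with odd exponent: [(71, 1)]
Therefore 1775 cannot be expressed as a² + b².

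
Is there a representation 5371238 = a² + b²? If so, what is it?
Not possible

Factorization: 5371238 = 2 × 139^3
By Fermat: n is sum of two squares iff every prime p ≡ 3 (mod 4) appears to even power.
Prime(s) ≡ 3 (mod 4) with odd exponent: [(139, 3)]
Therefore 5371238 cannot be expressed as a² + b².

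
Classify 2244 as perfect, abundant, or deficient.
abundant

Proper divisors of 2244: sum = 1 + 2 + 3 + 4 + 6 + 11 + 12 + 17 + ... + 374 + 561 + 748 + 1122 (23 divisors) = 3804
Since 3804 > 2244, 2244 is abundant.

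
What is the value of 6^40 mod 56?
8

Repeated squaring. Binary of 40 = 101000.
6^1 ≡ 6 (mod 56); 6^2 ≡ 36 (mod 56); 6^4 ≡ 8 (mod 56); 6^8 ≡ 8 (mod 56); 6^16 ≡ 8 (mod 56); 6^32 ≡ 8 (mod 56)
6^40 = 6^8 × 6^32 ≡ 8 (mod 56)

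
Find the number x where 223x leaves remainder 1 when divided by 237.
220

gcd(223, 237) = 1, so the inverse exists.
Extended Euclidean algorithm on (237, 223):
237 = 1 × 223 + 14  ⟹  14 = (1)·237 + (-1)·223
223 = 15 × 14 + 13  ⟹  13 = (-15)·237 + (16)·223
14 = 1 × 13 + 1  ⟹  1 = (16)·237 + (-17)·223
So (-17)·223 ≡ 1 (mod 237), i.e. 223^(-1) ≡ -17 ≡ 220 (mod 237).
Check: 223 × 220 = 49060 ≡ 1 (mod 237)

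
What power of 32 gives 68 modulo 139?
77

Baby-step giant-step with step n = ⌈√139⌉ = 12.
Baby steps 32^j mod 139 (j:value) for j=0..11: 0:1, 1:32, 2:51, 3:103, 4:99, 5:110, 6:45, 7:50, 8:71, 9:48, 10:7, 11:85.
Giant-step multiplier: 32^(-12) ≡ 32^(138-12) = 32^126 ≡ 44 (mod 139).
Giant steps γ_i = 68·44^i mod 139: γ_0=68, γ_1=73, γ_2=15, γ_3=104, γ_4=128, γ_5=72, γ_6=110 (in table at j=5).
x = i·n + j = 6·12 + 5 = 77.
Check: 32^77 ≡ 68 (mod 139).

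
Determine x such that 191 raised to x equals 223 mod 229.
113

Baby-step giant-step with step n = ⌈√229⌉ = 16.
Baby steps 191^j mod 229 (j:value) for j=0..15: 0:1, 1:191, 2:70, 3:88, 4:91, 5:206, 6:187, 7:222, 8:37, 9:197, 10:71, 11:50, 12:161, 13:65, 14:49, 15:199.
Giant-step multiplier: 191^(-16) ≡ 191^(228-16) = 191^212 ≡ 183 (mod 229).
Giant steps γ_i = 223·183^i mod 229: γ_0=223, γ_1=47, γ_2=128, γ_3=66, γ_4=170, γ_5=195, γ_6=190, γ_7=191 (in table at j=1).
x = i·n + j = 7·16 + 1 = 113.
Check: 191^113 ≡ 223 (mod 229).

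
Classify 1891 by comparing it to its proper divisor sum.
deficient

Proper divisors of 1891: sum = 1 + 31 + 61 = 93
Since 93 < 1891, 1891 is deficient.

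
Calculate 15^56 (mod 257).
241

Repeated squaring. Binary of 56 = 111000.
15^1 ≡ 15 (mod 257); 15^2 ≡ 225 (mod 257); 15^4 ≡ 253 (mod 257); 15^8 ≡ 16 (mod 257); 15^16 ≡ 256 (mod 257); 15^32 ≡ 1 (mod 257)
15^56 = 15^8 × 15^16 × 15^32 ≡ 241 (mod 257)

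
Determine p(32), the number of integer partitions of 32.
8349

p(n) counts ways to write n as a sum of positive integers (order ignored).
Euler's pentagonal recurrence: p(k) = p(k-1) + p(k-2) - p(k-5) - p(k-7) + p(k-12) + p(k-15) - ... (offsets j(3j∓1)/2, signs ++--, p(0)=1, p(<0)=0).
DP table for k = 0..31: p(0)=1, p(1)=1, p(2)=2, p(3)=3, p(4)=5, p(5)=7, p(6)=11, p(7)=15, p(8)=22, p(9)=30, p(10)=42, p(11)=56, p(12)=77, p(13)=101, p(14)=135, p(15)=176, p(16)=231, p(17)=297, p(18)=385, p(19)=490, p(20)=627, p(21)=792, p(22)=1002, p(23)=1255, p(24)=1575, p(25)=1958, p(26)=2436, p(27)=3010, p(28)=3718, p(29)=4565, p(30)=5604, p(31)=6842.
Final step: p(32) = p(31) + p(30) - p(27) - p(25) + p(20) + p(17) - p(10) - p(6)
= 6842 + 5604 - 3010 - 1958 + 627 + 297 - 42 - 11
= 8349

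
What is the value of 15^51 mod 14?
1

Repeated squaring. Binary of 51 = 110011.
15^1 ≡ 1 (mod 14); 15^2 ≡ 1 (mod 14); 15^4 ≡ 1 (mod 14); 15^8 ≡ 1 (mod 14); 15^16 ≡ 1 (mod 14); 15^32 ≡ 1 (mod 14)
15^51 = 15^1 × 15^2 × 15^16 × 15^32 ≡ 1 (mod 14)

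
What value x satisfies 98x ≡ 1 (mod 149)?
111

gcd(98, 149) = 1, so the inverse exists.
Extended Euclidean algorithm on (149, 98):
149 = 1 × 98 + 51  ⟹  51 = (1)·149 + (-1)·98
98 = 1 × 51 + 47  ⟹  47 = (-1)·149 + (2)·98
51 = 1 × 47 + 4  ⟹  4 = (2)·149 + (-3)·98
47 = 11 × 4 + 3  ⟹  3 = (-23)·149 + (35)·98
4 = 1 × 3 + 1  ⟹  1 = (25)·149 + (-38)·98
So (-38)·98 ≡ 1 (mod 149), i.e. 98^(-1) ≡ -38 ≡ 111 (mod 149).
Check: 98 × 111 = 10878 ≡ 1 (mod 149)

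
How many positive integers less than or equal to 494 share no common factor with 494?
216

494 = 2 × 13 × 19
φ(n) = n × ∏(1 - 1/p) for each prime p dividing n
φ(494) = 494 × (1 - 1/2) × (1 - 1/13) × (1 - 1/19) = 216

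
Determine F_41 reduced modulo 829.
655

Matrix identity: Q^n = [[F_(n+1), F_n], [F_n, F_(n-1)]] with Q = [[1,1],[1,0]].
n = 41 = 101001₂. Square-and-multiply, entries mod 829:
Q^1 = [[1,1],[1,0]]
Q^2 = (Q^1)² = [[2,1],[1,1]]
Q^5 = (Q^2)²·Q = [[8,5],[5,3]]
Q^10 = (Q^5)² = [[89,55],[55,34]]
Q^20 = (Q^10)² = [[169,133],[133,36]]
Q^41 = (Q^20)²·Q = [[563,655],[655,737]]
F_41 mod 829 = Q^41[0][1] = 655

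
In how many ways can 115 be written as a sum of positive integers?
1064144451

p(n) counts ways to write n as a sum of positive integers (order ignored).
Euler's pentagonal recurrence: p(k) = p(k-1) + p(k-2) - p(k-5) - p(k-7) + p(k-12) + p(k-15) - ... (offsets j(3j∓1)/2, signs ++--, p(0)=1, p(<0)=0).
DP table for k = 0..114: p(0)=1, p(1)=1, p(2)=2, p(3)=3, p(4)=5, p(5)=7, p(6)=11, p(7)=15, p(8)=22, p(9)=30, p(10)=42, p(11)=56, p(12)=77, p(13)=101, p(14)=135, p(15)=176, p(16)=231, p(17)=297, p(18)=385, p(19)=490, p(20)=627, p(21)=792, p(22)=1002, p(23)=1255, p(24)=1575, p(25)=1958, p(26)=2436, p(27)=3010, p(28)=3718, p(29)=4565, p(30)=5604, p(31)=6842, p(32)=8349, p(33)=10143, p(34)=12310, p(35)=14883, p(36)=17977, p(37)=21637, p(38)=26015, p(39)=31185, p(40)=37338, p(41)=44583, p(42)=53174, p(43)=63261, p(44)=75175, p(45)=89134, p(46)=105558, p(47)=124754, p(48)=147273, p(49)=173525, p(50)=204226, p(51)=239943, p(52)=281589, p(53)=329931, p(54)=386155, p(55)=451276, p(56)=526823, p(57)=614154, p(58)=715220, p(59)=831820, p(60)=966467, p(61)=1121505, p(62)=1300156, p(63)=1505499, p(64)=1741630, p(65)=2012558, p(66)=2323520, p(67)=2679689, p(68)=3087735, p(69)=3554345, p(70)=4087968, p(71)=4697205, p(72)=5392783, p(73)=6185689, p(74)=7089500, p(75)=8118264, p(76)=9289091, p(77)=10619863, p(78)=12132164, p(79)=13848650, p(80)=15796476, p(81)=18004327, p(82)=20506255, p(83)=23338469, p(84)=26543660, p(85)=30167357, p(86)=34262962, p(87)=38887673, p(88)=44108109, p(89)=49995925, p(90)=56634173, p(91)=64112359, p(92)=72533807, p(93)=82010177, p(94)=92669720, p(95)=104651419, p(96)=118114304, p(97)=133230930, p(98)=150198136, p(99)=169229875, p(100)=190569292, p(101)=214481126, p(102)=241265379, p(103)=271248950, p(104)=304801365, p(105)=342325709, p(106)=384276336, p(107)=431149389, p(108)=483502844, p(109)=541946240, p(110)=607163746, p(111)=679903203, p(112)=761002156, p(113)=851376628, p(114)=952050665.
Final step: p(115) = p(114) + p(113) - p(110) - p(108) + p(103) + p(100) - p(93) - p(89) + p(80) + p(75) - p(64) - p(58) + p(45) + p(38) - p(23) - p(15)
= 952050665 + 851376628 - 607163746 - 483502844 + 271248950 + 190569292 - 82010177 - 49995925 + 15796476 + 8118264 - 1741630 - 715220 + 89134 + 26015 - 1255 - 176
= 1064144451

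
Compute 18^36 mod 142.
18

Repeated squaring. Binary of 36 = 100100.
18^1 ≡ 18 (mod 142); 18^2 ≡ 40 (mod 142); 18^4 ≡ 38 (mod 142); 18^8 ≡ 24 (mod 142); 18^16 ≡ 8 (mod 142); 18^32 ≡ 64 (mod 142)
18^36 = 18^4 × 18^32 ≡ 18 (mod 142)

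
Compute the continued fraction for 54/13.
[4; 6, 2]

Euclidean algorithm steps:
54 = 4 × 13 + 2
13 = 6 × 2 + 1
2 = 2 × 1 + 0
Continued fraction: [4; 6, 2]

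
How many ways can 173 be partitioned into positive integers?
362326859895

p(n) counts ways to write n as a sum of positive integers (order ignored).
Euler's pentagonal recurrence: p(k) = p(k-1) + p(k-2) - p(k-5) - p(k-7) + p(k-12) + p(k-15) - ... (offsets j(3j∓1)/2, signs ++--, p(0)=1, p(<0)=0).
DP table for k = 0..172: p(0)=1, p(1)=1, p(2)=2, p(3)=3, p(4)=5, p(5)=7, p(6)=11, p(7)=15, p(8)=22, p(9)=30, p(10)=42, p(11)=56, p(12)=77, p(13)=101, p(14)=135, p(15)=176, p(16)=231, p(17)=297, p(18)=385, p(19)=490, p(20)=627, p(21)=792, p(22)=1002, p(23)=1255, p(24)=1575, p(25)=1958, p(26)=2436, p(27)=3010, p(28)=3718, p(29)=4565, p(30)=5604, p(31)=6842, p(32)=8349, p(33)=10143, p(34)=12310, p(35)=14883, p(36)=17977, p(37)=21637, p(38)=26015, p(39)=31185, p(40)=37338, p(41)=44583, p(42)=53174, p(43)=63261, p(44)=75175, p(45)=89134, p(46)=105558, p(47)=124754, p(48)=147273, p(49)=173525, p(50)=204226, p(51)=239943, p(52)=281589, p(53)=329931, p(54)=386155, p(55)=451276, p(56)=526823, p(57)=614154, p(58)=715220, p(59)=831820, p(60)=966467, p(61)=1121505, p(62)=1300156, p(63)=1505499, p(64)=1741630, p(65)=2012558, p(66)=2323520, p(67)=2679689, p(68)=3087735, p(69)=3554345, p(70)=4087968, p(71)=4697205, p(72)=5392783, p(73)=6185689, p(74)=7089500, p(75)=8118264, p(76)=9289091, p(77)=10619863, p(78)=12132164, p(79)=13848650, p(80)=15796476, p(81)=18004327, p(82)=20506255, p(83)=23338469, p(84)=26543660, p(85)=30167357, p(86)=34262962, p(87)=38887673, p(88)=44108109, p(89)=49995925, p(90)=56634173, p(91)=64112359, p(92)=72533807, p(93)=82010177, p(94)=92669720, p(95)=104651419, p(96)=118114304, p(97)=133230930, p(98)=150198136, p(99)=169229875, p(100)=190569292, p(101)=214481126, p(102)=241265379, p(103)=271248950, p(104)=304801365, p(105)=342325709, p(106)=384276336, p(107)=431149389, p(108)=483502844, p(109)=541946240, p(110)=607163746, p(111)=679903203, p(112)=761002156, p(113)=851376628, p(114)=952050665, p(115)=1064144451, p(116)=1188908248, p(117)=1327710076, p(118)=1482074143, p(119)=1653668665, p(120)=1844349560, p(121)=2056148051, p(122)=2291320912, p(123)=2552338241, p(124)=2841940500, p(125)=3163127352, p(126)=3519222692, p(127)=3913864295, p(128)=4351078600, p(129)=4835271870, p(130)=5371315400, p(131)=5964539504, p(132)=6620830889, p(133)=7346629512, p(134)=8149040695, p(135)=9035836076, p(136)=10015581680, p(137)=11097645016, p(138)=12292341831, p(139)=13610949895, p(140)=15065878135, p(141)=16670689208, p(142)=18440293320, p(143)=20390982757, p(144)=22540654445, p(145)=24908858009, p(146)=27517052599, p(147)=30388671978, p(148)=33549419497, p(149)=37027355200, p(150)=40853235313, p(151)=45060624582, p(152)=49686288421, p(153)=54770336324, p(154)=60356673280, p(155)=66493182097, p(156)=73232243759, p(157)=80630964769, p(158)=88751778802, p(159)=97662728555, p(160)=107438159466, p(161)=118159068427, p(162)=129913904637, p(163)=142798995930, p(164)=156919475295, p(165)=172389800255, p(166)=189334822579, p(167)=207890420102, p(168)=228204732751, p(169)=250438925115, p(170)=274768617130, p(171)=301384802048, p(172)=330495499613.
Final step: p(173) = p(172) + p(171) - p(168) - p(166) + p(161) + p(158) - p(151) - p(147) + p(138) + p(133) - p(122) - p(116) + p(103) + p(96) - p(81) - p(73) + p(56) + p(47) - p(28) - p(18)
= 330495499613 + 301384802048 - 228204732751 - 189334822579 + 118159068427 + 88751778802 - 45060624582 - 30388671978 + 12292341831 + 7346629512 - 2291320912 - 1188908248 + 271248950 + 118114304 - 18004327 - 6185689 + 526823 + 124754 - 3718 - 385
= 362326859895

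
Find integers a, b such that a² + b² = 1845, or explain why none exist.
9² + 42² (a=9, b=42)

Factorization: 1845 = 3^2 × 5 × 41
By Fermat: n is sum of two squares iff every prime p ≡ 3 (mod 4) appears to even power.
All primes ≡ 3 (mod 4) appear to even power.
Search a = 0, 1, 2, … for 1845 - a² a perfect square: first hit at a = 9: 1845 - 81 = 1764 = 42².
1845 = 9² + 42² = 81 + 1764 ✓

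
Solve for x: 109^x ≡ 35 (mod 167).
43

Baby-step giant-step with step n = ⌈√167⌉ = 13.
Baby steps 109^j mod 167 (j:value) for j=0..12: 0:1, 1:109, 2:24, 3:111, 4:75, 5:159, 6:130, 7:142, 8:114, 9:68, 10:64, 11:129, 12:33.
Giant-step multiplier: 109^(-13) ≡ 109^(166-13) = 109^153 ≡ 13 (mod 167).
Giant steps γ_i = 35·13^i mod 167: γ_0=35, γ_1=121, γ_2=70, γ_3=75 (in table at j=4).
x = i·n + j = 3·13 + 4 = 43.
Check: 109^43 ≡ 35 (mod 167).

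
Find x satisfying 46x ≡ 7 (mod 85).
x ≡ 2 (mod 85)

gcd(46, 85) = 1, which divides 7, so solutions exist.
Find 46^(-1) mod 85 by the extended Euclidean algorithm:
85 = 1 × 46 + 39  ⟹  39 = (1)·85 + (-1)·46
46 = 1 × 39 + 7  ⟹  7 = (-1)·85 + (2)·46
39 = 5 × 7 + 4  ⟹  4 = (6)·85 + (-11)·46
7 = 1 × 4 + 3  ⟹  3 = (-7)·85 + (13)·46
4 = 1 × 3 + 1  ⟹  1 = (13)·85 + (-24)·46
So (-24)·46 ≡ 1 (mod 85), i.e. 46^(-1) ≡ -24 ≡ 61 (mod 85).
x ≡ 61 × 7 = 427 ≡ 2 (mod 85).
Check: 46 × 2 = 92 ≡ 7 (mod 85).
Unique solution: x ≡ 2 (mod 85)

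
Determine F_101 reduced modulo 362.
89

Matrix identity: Q^n = [[F_(n+1), F_n], [F_n, F_(n-1)]] with Q = [[1,1],[1,0]].
n = 101 = 1100101₂. Square-and-multiply, entries mod 362:
Q^1 = [[1,1],[1,0]]
Q^3 = (Q^1)²·Q = [[3,2],[2,1]]
Q^6 = (Q^3)² = [[13,8],[8,5]]
Q^12 = (Q^6)² = [[233,144],[144,89]]
Q^25 = (Q^12)²·Q = [[123,91],[91,32]]
Q^50 = (Q^25)² = [[242,349],[349,255]]
Q^101 = (Q^50)²·Q = [[144,89],[89,55]]
F_101 mod 362 = Q^101[0][1] = 89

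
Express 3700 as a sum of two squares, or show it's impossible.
10² + 60² (a=10, b=60)

Factorization: 3700 = 2^2 × 5^2 × 37
By Fermat: n is sum of two squares iff every prime p ≡ 3 (mod 4) appears to even power.
All primes ≡ 3 (mod 4) appear to even power.
Search a = 0, 1, 2, … for 3700 - a² a perfect square: first hit at a = 10: 3700 - 100 = 3600 = 60².
3700 = 10² + 60² = 100 + 3600 ✓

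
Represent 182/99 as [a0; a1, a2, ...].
[1; 1, 5, 5, 3]

Euclidean algorithm steps:
182 = 1 × 99 + 83
99 = 1 × 83 + 16
83 = 5 × 16 + 3
16 = 5 × 3 + 1
3 = 3 × 1 + 0
Continued fraction: [1; 1, 5, 5, 3]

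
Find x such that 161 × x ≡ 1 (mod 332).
33

gcd(161, 332) = 1, so the inverse exists.
Extended Euclidean algorithm on (332, 161):
332 = 2 × 161 + 10  ⟹  10 = (1)·332 + (-2)·161
161 = 16 × 10 + 1  ⟹  1 = (-16)·332 + (33)·161
So (33)·161 ≡ 1 (mod 332), i.e. 161^(-1) ≡ 33 (mod 332).
Check: 161 × 33 = 5313 ≡ 1 (mod 332)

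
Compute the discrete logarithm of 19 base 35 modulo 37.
17

Baby-step giant-step with step n = ⌈√37⌉ = 7.
Baby steps 35^j mod 37 (j:value) for j=0..6: 0:1, 1:35, 2:4, 3:29, 4:16, 5:5, 6:27.
Giant-step multiplier: 35^(-7) ≡ 35^(36-7) = 35^29 ≡ 13 (mod 37).
Giant steps γ_i = 19·13^i mod 37: γ_0=19, γ_1=25, γ_2=29 (in table at j=3).
x = i·n + j = 2·7 + 3 = 17.
Check: 35^17 ≡ 19 (mod 37).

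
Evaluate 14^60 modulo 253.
100

Repeated squaring. Binary of 60 = 111100.
14^1 ≡ 14 (mod 253); 14^2 ≡ 196 (mod 253); 14^4 ≡ 213 (mod 253); 14^8 ≡ 82 (mod 253); 14^16 ≡ 146 (mod 253); 14^32 ≡ 64 (mod 253)
14^60 = 14^4 × 14^8 × 14^16 × 14^32 ≡ 100 (mod 253)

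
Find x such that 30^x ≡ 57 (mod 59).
28

Baby-step giant-step with step n = ⌈√59⌉ = 8.
Baby steps 30^j mod 59 (j:value) for j=0..7: 0:1, 1:30, 2:15, 3:37, 4:48, 5:24, 6:12, 7:6.
Giant-step multiplier: 30^(-8) ≡ 30^(58-8) = 30^50 ≡ 20 (mod 59).
Giant steps γ_i = 57·20^i mod 59: γ_0=57, γ_1=19, γ_2=26, γ_3=48 (in table at j=4).
x = i·n + j = 3·8 + 4 = 28.
Check: 30^28 ≡ 57 (mod 59).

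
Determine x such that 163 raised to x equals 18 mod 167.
90

Baby-step giant-step with step n = ⌈√167⌉ = 13.
Baby steps 163^j mod 167 (j:value) for j=0..12: 0:1, 1:163, 2:16, 3:103, 4:89, 5:145, 6:88, 7:149, 8:72, 9:46, 10:150, 11:68, 12:62.
Giant-step multiplier: 163^(-13) ≡ 163^(166-13) = 163^153 ≡ 134 (mod 167).
Giant steps γ_i = 18·134^i mod 167: γ_0=18, γ_1=74, γ_2=63, γ_3=92, γ_4=137, γ_5=155, γ_6=62 (in table at j=12).
x = i·n + j = 6·13 + 12 = 90.
Check: 163^90 ≡ 18 (mod 167).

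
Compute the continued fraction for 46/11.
[4; 5, 2]

Euclidean algorithm steps:
46 = 4 × 11 + 2
11 = 5 × 2 + 1
2 = 2 × 1 + 0
Continued fraction: [4; 5, 2]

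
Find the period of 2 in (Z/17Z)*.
8

17 is prime, so ord(2) divides φ(17) = 16.
Divisors of 16: 1, 2, 4, 8, 16.
Repeated squaring: 2^1 ≡ 2, 2^2 ≡ 4, 2^4 ≡ 16, 2^8 ≡ 1, 2^16 ≡ 1 (mod 17).
Test 2^d mod 17 for each divisor d in increasing order:
2^1 ≡ 2
2^2 ≡ 4
2^4 ≡ 16
2^8 ≡ 1  ← first divisor giving 1
The order is 8.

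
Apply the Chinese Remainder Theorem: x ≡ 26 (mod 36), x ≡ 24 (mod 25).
674

Using Chinese Remainder Theorem:
M = 36 × 25 = 900
M1 = 25, M2 = 36
y1 = 25^(-1) mod 36 = 13
y2 = 36^(-1) mod 25 = 16
x = (26×25×13 + 24×36×16) mod 900 = 674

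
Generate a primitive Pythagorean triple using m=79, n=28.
(5457, 4424, 7025)

Euclid's formula: a = m² - n², b = 2mn, c = m² + n²
m = 79, n = 28
a = 79² - 28² = 6241 - 784 = 5457
b = 2 × 79 × 28 = 4424
c = 79² + 28² = 6241 + 784 = 7025
Verification: 5457² + 4424² = 29778849 + 19571776 = 49350625 = 7025² ✓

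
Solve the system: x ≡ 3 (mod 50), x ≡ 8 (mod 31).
1403

Using Chinese Remainder Theorem:
M = 50 × 31 = 1550
M1 = 31, M2 = 50
y1 = 31^(-1) mod 50 = 21
y2 = 50^(-1) mod 31 = 18
x = (3×31×21 + 8×50×18) mod 1550 = 1403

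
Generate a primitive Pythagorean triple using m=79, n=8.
(6177, 1264, 6305)

Euclid's formula: a = m² - n², b = 2mn, c = m² + n²
m = 79, n = 8
a = 79² - 8² = 6241 - 64 = 6177
b = 2 × 79 × 8 = 1264
c = 79² + 8² = 6241 + 64 = 6305
Verification: 6177² + 1264² = 38155329 + 1597696 = 39753025 = 6305² ✓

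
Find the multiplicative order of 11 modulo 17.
16

17 is prime, so ord(11) divides φ(17) = 16.
Divisors of 16: 1, 2, 4, 8, 16.
Repeated squaring: 11^1 ≡ 11, 11^2 ≡ 2, 11^4 ≡ 4, 11^8 ≡ 16, 11^16 ≡ 1 (mod 17).
Test 11^d mod 17 for each divisor d in increasing order:
11^1 ≡ 11
11^2 ≡ 2
11^4 ≡ 4
11^8 ≡ 16
11^16 ≡ 1  ← first divisor giving 1
The order is 16.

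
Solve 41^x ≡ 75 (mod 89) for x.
57

Baby-step giant-step with step n = ⌈√89⌉ = 10.
Baby steps 41^j mod 89 (j:value) for j=0..9: 0:1, 1:41, 2:79, 3:35, 4:11, 5:6, 6:68, 7:29, 8:32, 9:66.
Giant-step multiplier: 41^(-10) ≡ 41^(88-10) = 41^78 ≡ 47 (mod 89).
Giant steps γ_i = 75·47^i mod 89: γ_0=75, γ_1=54, γ_2=46, γ_3=26, γ_4=65, γ_5=29 (in table at j=7).
x = i·n + j = 5·10 + 7 = 57.
Check: 41^57 ≡ 75 (mod 89).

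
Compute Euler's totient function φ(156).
48

156 = 2^2 × 3 × 13
φ(n) = n × ∏(1 - 1/p) for each prime p dividing n
φ(156) = 156 × (1 - 1/2) × (1 - 1/3) × (1 - 1/13) = 48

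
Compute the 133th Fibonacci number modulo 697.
684

Matrix identity: Q^n = [[F_(n+1), F_n], [F_n, F_(n-1)]] with Q = [[1,1],[1,0]].
n = 133 = 10000101₂. Square-and-multiply, entries mod 697:
Q^1 = [[1,1],[1,0]]
Q^2 = (Q^1)² = [[2,1],[1,1]]
Q^4 = (Q^2)² = [[5,3],[3,2]]
Q^8 = (Q^4)² = [[34,21],[21,13]]
Q^16 = (Q^8)² = [[203,290],[290,610]]
Q^33 = (Q^16)²·Q = [[33,546],[546,184]]
Q^66 = (Q^33)² = [[192,689],[689,200]]
Q^133 = (Q^66)²·Q = [[336,684],[684,349]]
F_133 mod 697 = Q^133[0][1] = 684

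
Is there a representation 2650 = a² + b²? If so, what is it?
7² + 51² (a=7, b=51)

Factorization: 2650 = 2 × 5^2 × 53
By Fermat: n is sum of two squares iff every prime p ≡ 3 (mod 4) appears to even power.
All primes ≡ 3 (mod 4) appear to even power.
Search a = 0, 1, 2, … for 2650 - a² a perfect square: first hit at a = 7: 2650 - 49 = 2601 = 51².
2650 = 7² + 51² = 49 + 2601 ✓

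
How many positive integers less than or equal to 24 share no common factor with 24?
8

24 = 2^3 × 3
φ(n) = n × ∏(1 - 1/p) for each prime p dividing n
φ(24) = 24 × (1 - 1/2) × (1 - 1/3) = 8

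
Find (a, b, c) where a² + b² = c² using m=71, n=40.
(3441, 5680, 6641)

Euclid's formula: a = m² - n², b = 2mn, c = m² + n²
m = 71, n = 40
a = 71² - 40² = 5041 - 1600 = 3441
b = 2 × 71 × 40 = 5680
c = 71² + 40² = 5041 + 1600 = 6641
Verification: 3441² + 5680² = 11840481 + 32262400 = 44102881 = 6641² ✓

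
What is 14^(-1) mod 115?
74

gcd(14, 115) = 1, so the inverse exists.
Extended Euclidean algorithm on (115, 14):
115 = 8 × 14 + 3  ⟹  3 = (1)·115 + (-8)·14
14 = 4 × 3 + 2  ⟹  2 = (-4)·115 + (33)·14
3 = 1 × 2 + 1  ⟹  1 = (5)·115 + (-41)·14
So (-41)·14 ≡ 1 (mod 115), i.e. 14^(-1) ≡ -41 ≡ 74 (mod 115).
Check: 14 × 74 = 1036 ≡ 1 (mod 115)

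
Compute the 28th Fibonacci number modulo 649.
450

Matrix identity: Q^n = [[F_(n+1), F_n], [F_n, F_(n-1)]] with Q = [[1,1],[1,0]].
n = 28 = 11100₂. Square-and-multiply, entries mod 649:
Q^1 = [[1,1],[1,0]]
Q^3 = (Q^1)²·Q = [[3,2],[2,1]]
Q^7 = (Q^3)²·Q = [[21,13],[13,8]]
Q^14 = (Q^7)² = [[610,377],[377,233]]
Q^28 = (Q^14)² = [[221,450],[450,420]]
F_28 mod 649 = Q^28[0][1] = 450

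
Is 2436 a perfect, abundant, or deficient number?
abundant

Proper divisors of 2436: sum = 1 + 2 + 3 + 4 + 6 + 7 + 12 + 14 + ... + 406 + 609 + 812 + 1218 (23 divisors) = 4284
Since 4284 > 2436, 2436 is abundant.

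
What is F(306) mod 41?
33

Matrix identity: Q^n = [[F_(n+1), F_n], [F_n, F_(n-1)]] with Q = [[1,1],[1,0]].
n = 306 = 100110010₂. Square-and-multiply, entries mod 41:
Q^1 = [[1,1],[1,0]]
Q^2 = (Q^1)² = [[2,1],[1,1]]
Q^4 = (Q^2)² = [[5,3],[3,2]]
Q^9 = (Q^4)²·Q = [[14,34],[34,21]]
Q^19 = (Q^9)²·Q = [[0,40],[40,1]]
Q^38 = (Q^19)² = [[1,40],[40,2]]
Q^76 = (Q^38)² = [[2,38],[38,5]]
Q^153 = (Q^76)²·Q = [[33,13],[13,20]]
Q^306 = (Q^153)² = [[28,33],[33,36]]
F_306 mod 41 = Q^306[0][1] = 33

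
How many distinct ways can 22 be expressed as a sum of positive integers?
1002

p(n) counts ways to write n as a sum of positive integers (order ignored).
Euler's pentagonal recurrence: p(k) = p(k-1) + p(k-2) - p(k-5) - p(k-7) + p(k-12) + p(k-15) - ... (offsets j(3j∓1)/2, signs ++--, p(0)=1, p(<0)=0).
DP table for k = 0..21: p(0)=1, p(1)=1, p(2)=2, p(3)=3, p(4)=5, p(5)=7, p(6)=11, p(7)=15, p(8)=22, p(9)=30, p(10)=42, p(11)=56, p(12)=77, p(13)=101, p(14)=135, p(15)=176, p(16)=231, p(17)=297, p(18)=385, p(19)=490, p(20)=627, p(21)=792.
Final step: p(22) = p(21) + p(20) - p(17) - p(15) + p(10) + p(7) - p(0)
= 792 + 627 - 297 - 176 + 42 + 15 - 1
= 1002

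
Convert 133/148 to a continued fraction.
[0; 1, 8, 1, 6, 2]

Euclidean algorithm steps:
133 = 0 × 148 + 133
148 = 1 × 133 + 15
133 = 8 × 15 + 13
15 = 1 × 13 + 2
13 = 6 × 2 + 1
2 = 2 × 1 + 0
Continued fraction: [0; 1, 8, 1, 6, 2]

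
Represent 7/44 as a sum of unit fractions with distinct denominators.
1/7 + 1/62 + 1/9548

Greedy algorithm:
7/44: ceiling(44/7) = 7, use 1/7
5/308: ceiling(308/5) = 62, use 1/62
1/9548: ceiling(9548/1) = 9548, use 1/9548
Result: 7/44 = 1/7 + 1/62 + 1/9548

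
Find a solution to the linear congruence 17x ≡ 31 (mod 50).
x ≡ 43 (mod 50)

gcd(17, 50) = 1, which divides 31, so solutions exist.
Find 17^(-1) mod 50 by the extended Euclidean algorithm:
50 = 2 × 17 + 16  ⟹  16 = (1)·50 + (-2)·17
17 = 1 × 16 + 1  ⟹  1 = (-1)·50 + (3)·17
So (3)·17 ≡ 1 (mod 50), i.e. 17^(-1) ≡ 3 (mod 50).
x ≡ 3 × 31 = 93 ≡ 43 (mod 50).
Check: 17 × 43 = 731 ≡ 31 (mod 50).
Unique solution: x ≡ 43 (mod 50)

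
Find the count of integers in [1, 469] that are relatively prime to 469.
396

469 = 7 × 67
φ(n) = n × ∏(1 - 1/p) for each prime p dividing n
φ(469) = 469 × (1 - 1/7) × (1 - 1/67) = 396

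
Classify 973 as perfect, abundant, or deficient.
deficient

Proper divisors of 973: sum = 1 + 7 + 139 = 147
Since 147 < 973, 973 is deficient.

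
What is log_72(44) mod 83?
66

Baby-step giant-step with step n = ⌈√83⌉ = 10.
Baby steps 72^j mod 83 (j:value) for j=0..9: 0:1, 1:72, 2:38, 3:80, 4:33, 5:52, 6:9, 7:67, 8:10, 9:56.
Giant-step multiplier: 72^(-10) ≡ 72^(82-10) = 72^72 ≡ 64 (mod 83).
Giant steps γ_i = 44·64^i mod 83: γ_0=44, γ_1=77, γ_2=31, γ_3=75, γ_4=69, γ_5=17, γ_6=9 (in table at j=6).
x = i·n + j = 6·10 + 6 = 66.
Check: 72^66 ≡ 44 (mod 83).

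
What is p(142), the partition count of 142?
18440293320

p(n) counts ways to write n as a sum of positive integers (order ignored).
Euler's pentagonal recurrence: p(k) = p(k-1) + p(k-2) - p(k-5) - p(k-7) + p(k-12) + p(k-15) - ... (offsets j(3j∓1)/2, signs ++--, p(0)=1, p(<0)=0).
DP table for k = 0..141: p(0)=1, p(1)=1, p(2)=2, p(3)=3, p(4)=5, p(5)=7, p(6)=11, p(7)=15, p(8)=22, p(9)=30, p(10)=42, p(11)=56, p(12)=77, p(13)=101, p(14)=135, p(15)=176, p(16)=231, p(17)=297, p(18)=385, p(19)=490, p(20)=627, p(21)=792, p(22)=1002, p(23)=1255, p(24)=1575, p(25)=1958, p(26)=2436, p(27)=3010, p(28)=3718, p(29)=4565, p(30)=5604, p(31)=6842, p(32)=8349, p(33)=10143, p(34)=12310, p(35)=14883, p(36)=17977, p(37)=21637, p(38)=26015, p(39)=31185, p(40)=37338, p(41)=44583, p(42)=53174, p(43)=63261, p(44)=75175, p(45)=89134, p(46)=105558, p(47)=124754, p(48)=147273, p(49)=173525, p(50)=204226, p(51)=239943, p(52)=281589, p(53)=329931, p(54)=386155, p(55)=451276, p(56)=526823, p(57)=614154, p(58)=715220, p(59)=831820, p(60)=966467, p(61)=1121505, p(62)=1300156, p(63)=1505499, p(64)=1741630, p(65)=2012558, p(66)=2323520, p(67)=2679689, p(68)=3087735, p(69)=3554345, p(70)=4087968, p(71)=4697205, p(72)=5392783, p(73)=6185689, p(74)=7089500, p(75)=8118264, p(76)=9289091, p(77)=10619863, p(78)=12132164, p(79)=13848650, p(80)=15796476, p(81)=18004327, p(82)=20506255, p(83)=23338469, p(84)=26543660, p(85)=30167357, p(86)=34262962, p(87)=38887673, p(88)=44108109, p(89)=49995925, p(90)=56634173, p(91)=64112359, p(92)=72533807, p(93)=82010177, p(94)=92669720, p(95)=104651419, p(96)=118114304, p(97)=133230930, p(98)=150198136, p(99)=169229875, p(100)=190569292, p(101)=214481126, p(102)=241265379, p(103)=271248950, p(104)=304801365, p(105)=342325709, p(106)=384276336, p(107)=431149389, p(108)=483502844, p(109)=541946240, p(110)=607163746, p(111)=679903203, p(112)=761002156, p(113)=851376628, p(114)=952050665, p(115)=1064144451, p(116)=1188908248, p(117)=1327710076, p(118)=1482074143, p(119)=1653668665, p(120)=1844349560, p(121)=2056148051, p(122)=2291320912, p(123)=2552338241, p(124)=2841940500, p(125)=3163127352, p(126)=3519222692, p(127)=3913864295, p(128)=4351078600, p(129)=4835271870, p(130)=5371315400, p(131)=5964539504, p(132)=6620830889, p(133)=7346629512, p(134)=8149040695, p(135)=9035836076, p(136)=10015581680, p(137)=11097645016, p(138)=12292341831, p(139)=13610949895, p(140)=15065878135, p(141)=16670689208.
Final step: p(142) = p(141) + p(140) - p(137) - p(135) + p(130) + p(127) - p(120) - p(116) + p(107) + p(102) - p(91) - p(85) + p(72) + p(65) - p(50) - p(42) + p(25) + p(16)
= 16670689208 + 15065878135 - 11097645016 - 9035836076 + 5371315400 + 3913864295 - 1844349560 - 1188908248 + 431149389 + 241265379 - 64112359 - 30167357 + 5392783 + 2012558 - 204226 - 53174 + 1958 + 231
= 18440293320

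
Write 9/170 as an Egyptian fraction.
1/19 + 1/3230

Greedy algorithm:
9/170: ceiling(170/9) = 19, use 1/19
1/3230: ceiling(3230/1) = 3230, use 1/3230
Result: 9/170 = 1/19 + 1/3230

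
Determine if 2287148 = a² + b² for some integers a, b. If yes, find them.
Not possible

Factorization: 2287148 = 2^2 × 83^3
By Fermat: n is sum of two squares iff every prime p ≡ 3 (mod 4) appears to even power.
Prime(s) ≡ 3 (mod 4) with odd exponent: [(83, 3)]
Therefore 2287148 cannot be expressed as a² + b².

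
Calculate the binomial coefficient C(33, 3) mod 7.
3

Using Lucas' theorem:
Write n=33 and k=3 in base 7:
n in base 7: [4, 5]
k in base 7: [0, 3]
C(33,3) mod 7 = ∏ C(n_i, k_i) mod 7
Digit binomials (mod 7): C(4,0) = 1; C(5,3) = 10 ≡ 3
Product: 1 × 3 = 3 ≡ 3 (mod 7)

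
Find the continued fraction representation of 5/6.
[0; 1, 5]

Euclidean algorithm steps:
5 = 0 × 6 + 5
6 = 1 × 5 + 1
5 = 5 × 1 + 0
Continued fraction: [0; 1, 5]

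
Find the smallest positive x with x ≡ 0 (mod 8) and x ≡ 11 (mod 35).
256

Using Chinese Remainder Theorem:
M = 8 × 35 = 280
M1 = 35, M2 = 8
y1 = 35^(-1) mod 8 = 3
y2 = 8^(-1) mod 35 = 22
x = (0×35×3 + 11×8×22) mod 280 = 256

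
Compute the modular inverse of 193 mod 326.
125

gcd(193, 326) = 1, so the inverse exists.
Extended Euclidean algorithm on (326, 193):
326 = 1 × 193 + 133  ⟹  133 = (1)·326 + (-1)·193
193 = 1 × 133 + 60  ⟹  60 = (-1)·326 + (2)·193
133 = 2 × 60 + 13  ⟹  13 = (3)·326 + (-5)·193
60 = 4 × 13 + 8  ⟹  8 = (-13)·326 + (22)·193
13 = 1 × 8 + 5  ⟹  5 = (16)·326 + (-27)·193
8 = 1 × 5 + 3  ⟹  3 = (-29)·326 + (49)·193
5 = 1 × 3 + 2  ⟹  2 = (45)·326 + (-76)·193
3 = 1 × 2 + 1  ⟹  1 = (-74)·326 + (125)·193
So (125)·193 ≡ 1 (mod 326), i.e. 193^(-1) ≡ 125 (mod 326).
Check: 193 × 125 = 24125 ≡ 1 (mod 326)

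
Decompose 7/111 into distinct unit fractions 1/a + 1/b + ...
1/16 + 1/1776

Greedy algorithm:
7/111: ceiling(111/7) = 16, use 1/16
1/1776: ceiling(1776/1) = 1776, use 1/1776
Result: 7/111 = 1/16 + 1/1776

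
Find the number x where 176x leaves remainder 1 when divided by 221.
54

gcd(176, 221) = 1, so the inverse exists.
Extended Euclidean algorithm on (221, 176):
221 = 1 × 176 + 45  ⟹  45 = (1)·221 + (-1)·176
176 = 3 × 45 + 41  ⟹  41 = (-3)·221 + (4)·176
45 = 1 × 41 + 4  ⟹  4 = (4)·221 + (-5)·176
41 = 10 × 4 + 1  ⟹  1 = (-43)·221 + (54)·176
So (54)·176 ≡ 1 (mod 221), i.e. 176^(-1) ≡ 54 (mod 221).
Check: 176 × 54 = 9504 ≡ 1 (mod 221)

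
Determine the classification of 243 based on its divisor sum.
deficient

Proper divisors of 243: sum = 1 + 3 + 9 + 27 + 81 = 121
Since 121 < 243, 243 is deficient.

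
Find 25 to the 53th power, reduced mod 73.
35

Repeated squaring. Binary of 53 = 110101.
25^1 ≡ 25 (mod 73); 25^2 ≡ 41 (mod 73); 25^4 ≡ 2 (mod 73); 25^8 ≡ 4 (mod 73); 25^16 ≡ 16 (mod 73); 25^32 ≡ 37 (mod 73)
25^53 = 25^1 × 25^4 × 25^16 × 25^32 ≡ 35 (mod 73)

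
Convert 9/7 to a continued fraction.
[1; 3, 2]

Euclidean algorithm steps:
9 = 1 × 7 + 2
7 = 3 × 2 + 1
2 = 2 × 1 + 0
Continued fraction: [1; 3, 2]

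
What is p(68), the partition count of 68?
3087735

p(n) counts ways to write n as a sum of positive integers (order ignored).
Euler's pentagonal recurrence: p(k) = p(k-1) + p(k-2) - p(k-5) - p(k-7) + p(k-12) + p(k-15) - ... (offsets j(3j∓1)/2, signs ++--, p(0)=1, p(<0)=0).
DP table for k = 0..67: p(0)=1, p(1)=1, p(2)=2, p(3)=3, p(4)=5, p(5)=7, p(6)=11, p(7)=15, p(8)=22, p(9)=30, p(10)=42, p(11)=56, p(12)=77, p(13)=101, p(14)=135, p(15)=176, p(16)=231, p(17)=297, p(18)=385, p(19)=490, p(20)=627, p(21)=792, p(22)=1002, p(23)=1255, p(24)=1575, p(25)=1958, p(26)=2436, p(27)=3010, p(28)=3718, p(29)=4565, p(30)=5604, p(31)=6842, p(32)=8349, p(33)=10143, p(34)=12310, p(35)=14883, p(36)=17977, p(37)=21637, p(38)=26015, p(39)=31185, p(40)=37338, p(41)=44583, p(42)=53174, p(43)=63261, p(44)=75175, p(45)=89134, p(46)=105558, p(47)=124754, p(48)=147273, p(49)=173525, p(50)=204226, p(51)=239943, p(52)=281589, p(53)=329931, p(54)=386155, p(55)=451276, p(56)=526823, p(57)=614154, p(58)=715220, p(59)=831820, p(60)=966467, p(61)=1121505, p(62)=1300156, p(63)=1505499, p(64)=1741630, p(65)=2012558, p(66)=2323520, p(67)=2679689.
Final step: p(68) = p(67) + p(66) - p(63) - p(61) + p(56) + p(53) - p(46) - p(42) + p(33) + p(28) - p(17) - p(11)
= 2679689 + 2323520 - 1505499 - 1121505 + 526823 + 329931 - 105558 - 53174 + 10143 + 3718 - 297 - 56
= 3087735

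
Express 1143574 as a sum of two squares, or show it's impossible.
Not possible

Factorization: 1143574 = 2 × 83^3
By Fermat: n is sum of two squares iff every prime p ≡ 3 (mod 4) appears to even power.
Prime(s) ≡ 3 (mod 4) with odd exponent: [(83, 3)]
Therefore 1143574 cannot be expressed as a² + b².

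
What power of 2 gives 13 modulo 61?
40

Baby-step giant-step with step n = ⌈√61⌉ = 8.
Baby steps 2^j mod 61 (j:value) for j=0..7: 0:1, 1:2, 2:4, 3:8, 4:16, 5:32, 6:3, 7:6.
Giant-step multiplier: 2^(-8) ≡ 2^(60-8) = 2^52 ≡ 56 (mod 61).
Giant steps γ_i = 13·56^i mod 61: γ_0=13, γ_1=57, γ_2=20, γ_3=22, γ_4=12, γ_5=1 (in table at j=0).
x = i·n + j = 5·8 + 0 = 40.
Check: 2^40 ≡ 13 (mod 61).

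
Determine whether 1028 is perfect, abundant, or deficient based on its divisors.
deficient

Proper divisors of 1028: sum = 1 + 2 + 4 + 257 + 514 = 778
Since 778 < 1028, 1028 is deficient.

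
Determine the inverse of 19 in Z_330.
139

gcd(19, 330) = 1, so the inverse exists.
Extended Euclidean algorithm on (330, 19):
330 = 17 × 19 + 7  ⟹  7 = (1)·330 + (-17)·19
19 = 2 × 7 + 5  ⟹  5 = (-2)·330 + (35)·19
7 = 1 × 5 + 2  ⟹  2 = (3)·330 + (-52)·19
5 = 2 × 2 + 1  ⟹  1 = (-8)·330 + (139)·19
So (139)·19 ≡ 1 (mod 330), i.e. 19^(-1) ≡ 139 (mod 330).
Check: 19 × 139 = 2641 ≡ 1 (mod 330)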